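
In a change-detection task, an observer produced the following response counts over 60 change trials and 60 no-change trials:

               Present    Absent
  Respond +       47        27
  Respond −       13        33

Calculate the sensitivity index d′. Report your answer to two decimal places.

H = 47/60 = 0.7833
FA = 27/60 = 0.4500
z(H) = 0.783
z(FA) = -0.126
d' = z(H) − z(FA) = 0.783 − (-0.126) = 0.909

d′ = 0.91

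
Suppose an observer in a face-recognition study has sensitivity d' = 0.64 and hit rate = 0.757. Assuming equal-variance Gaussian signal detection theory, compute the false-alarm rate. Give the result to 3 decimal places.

z(hit rate) = z(0.757) = 0.6967
z(FA) = z(H) − d' = 0.6967 − 0.64 = 0.0567
false-alarm rate = Φ(0.0567) = 0.5226

false-alarm rate = 0.523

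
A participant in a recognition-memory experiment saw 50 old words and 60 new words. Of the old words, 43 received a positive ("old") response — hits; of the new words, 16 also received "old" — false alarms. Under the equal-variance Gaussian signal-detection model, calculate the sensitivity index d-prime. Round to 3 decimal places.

H = 43/50 = 0.8600
FA = 16/60 = 0.2667
Φ⁻¹(H) = 1.0803
Φ⁻¹(FA) = -0.6228
d' = z(H) − z(FA) = 1.0803 − (-0.6228) = 1.7031

d-prime = 1.703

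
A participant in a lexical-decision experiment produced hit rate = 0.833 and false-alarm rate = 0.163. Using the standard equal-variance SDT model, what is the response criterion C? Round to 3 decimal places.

C = 0.008

z(H) = 0.9661
z(FA) = -0.9822
c = −½·[z(H) + z(FA)] = −0.5 × (0.9661 + (-0.9822)) = 0.00805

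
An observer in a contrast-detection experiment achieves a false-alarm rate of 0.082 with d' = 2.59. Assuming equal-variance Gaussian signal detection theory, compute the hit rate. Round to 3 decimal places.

z(false-alarm rate) = z(0.082) = -1.3917
z(H) = z(FA) + d' = -1.3917 + 2.59 = 1.1983
hit rate = Φ(1.1983) = 0.8846

hit rate = 0.885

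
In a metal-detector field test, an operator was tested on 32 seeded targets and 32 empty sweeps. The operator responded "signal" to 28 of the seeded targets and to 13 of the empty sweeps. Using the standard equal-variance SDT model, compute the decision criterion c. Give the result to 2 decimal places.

H = 28/32 = 0.8750
FA = 13/32 = 0.4062
z(0.8750) = 1.1503, z(0.4062) = -0.2373
c = −½·[z(H) + z(FA)] = −0.5 × (1.1503 + (-0.2373)) = -0.4565
c < 0: the operator has a liberal response bias.

c = -0.46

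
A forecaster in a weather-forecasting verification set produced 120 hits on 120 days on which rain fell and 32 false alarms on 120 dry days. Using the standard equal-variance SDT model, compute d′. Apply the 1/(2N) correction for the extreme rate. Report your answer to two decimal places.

d′ = 3.26

The hit rate is 120/120 = 1, so apply the 1/(2N) correction: H → 1 − 1/(2·120) = 0.99583.
z(H) = z(0.99583) = 2.638
z(FA) = z(0.26667) = -0.623
d' = 2.638 − (-0.623) = 3.261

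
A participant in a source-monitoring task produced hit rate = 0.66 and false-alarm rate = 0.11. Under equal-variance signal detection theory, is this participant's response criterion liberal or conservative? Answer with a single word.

z(H) = 0.412, z(FA) = -1.227
c = −½·(z(H) + z(FA)) = 0.4075
c > 0 → conservative criterion (biased toward responding “no”).

conservative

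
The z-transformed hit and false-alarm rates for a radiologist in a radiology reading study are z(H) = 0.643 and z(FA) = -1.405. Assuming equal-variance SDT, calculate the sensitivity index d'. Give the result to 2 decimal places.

d' = z(H) − z(FA) = 0.643 − (-1.405) = 2.048

d' = 2.05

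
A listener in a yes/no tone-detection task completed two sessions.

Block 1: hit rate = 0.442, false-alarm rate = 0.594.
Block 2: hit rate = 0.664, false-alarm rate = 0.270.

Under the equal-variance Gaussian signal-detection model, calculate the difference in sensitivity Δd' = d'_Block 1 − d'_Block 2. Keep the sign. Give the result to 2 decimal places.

Block 1: z(0.442) = -0.146, z(0.594) = 0.238, d' = -0.384
Block 2: z(0.664) = 0.423, z(0.270) = -0.613, d' = 1.036
Δd' = d'_Block 1 − d'_Block 2 = -0.384 − 1.036 = -1.420
Block 2 has the higher sensitivity.

Δd' = -1.42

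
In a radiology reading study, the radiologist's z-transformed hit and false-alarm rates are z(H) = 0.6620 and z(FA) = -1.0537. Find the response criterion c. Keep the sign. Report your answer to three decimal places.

c = −½·[z(H) + z(FA)] = −½·(0.6620 + (-1.0537)) = 0.19585

c = 0.196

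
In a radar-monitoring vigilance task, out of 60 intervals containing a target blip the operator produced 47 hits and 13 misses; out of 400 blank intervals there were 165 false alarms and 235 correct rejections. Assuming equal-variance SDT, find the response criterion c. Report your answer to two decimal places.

c = -0.28

H = 47/60 = 0.7833
FA = 165/400 = 0.4125
z(0.7833) = 0.7834, z(0.4125) = -0.2211
c = −½·[z(H) + z(FA)] = −0.5 × (0.7834 + (-0.2211)) = -0.28115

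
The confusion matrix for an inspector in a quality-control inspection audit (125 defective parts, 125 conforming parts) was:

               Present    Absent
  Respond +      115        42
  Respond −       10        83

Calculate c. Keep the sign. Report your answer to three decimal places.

c = -0.491

H = 115/125 = 0.9200
FA = 42/125 = 0.3360
z(H) = z(0.9200) = 1.4051
z(FA) = z(0.3360) = -0.4234
c = −½·[z(H) + z(FA)] = −0.5 × (1.4051 + (-0.4234)) = -0.49085
c < 0: the inspector has a liberal response bias.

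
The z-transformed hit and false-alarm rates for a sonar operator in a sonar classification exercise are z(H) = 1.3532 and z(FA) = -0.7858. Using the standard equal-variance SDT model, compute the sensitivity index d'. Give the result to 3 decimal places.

d' = 2.139

d' = z(H) − z(FA) = 1.3532 − (-0.7858) = 2.1390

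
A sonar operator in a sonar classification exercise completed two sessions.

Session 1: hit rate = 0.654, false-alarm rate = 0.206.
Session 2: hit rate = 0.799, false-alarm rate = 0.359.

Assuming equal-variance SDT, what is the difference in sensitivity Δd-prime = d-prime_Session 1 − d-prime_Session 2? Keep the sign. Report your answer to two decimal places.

Δd-prime = 0.02

Session 1: z(0.654) = 0.396, z(0.206) = -0.820, d' = 1.216
Session 2: z(0.799) = 0.838, z(0.359) = -0.361, d' = 1.199
Δd' = d'_Session 1 − d'_Session 2 = 1.216 − 1.199 = 0.017
Session 1 has the higher sensitivity.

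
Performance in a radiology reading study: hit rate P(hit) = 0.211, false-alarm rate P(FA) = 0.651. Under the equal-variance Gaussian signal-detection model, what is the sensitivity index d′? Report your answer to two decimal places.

Φ⁻¹(H) = -0.803
Φ⁻¹(FA) = 0.388
d' = z(H) − z(FA) = -0.803 − 0.388 = -1.191

d′ = -1.19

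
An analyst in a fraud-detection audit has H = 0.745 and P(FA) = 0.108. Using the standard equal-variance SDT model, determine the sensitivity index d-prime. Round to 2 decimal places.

Φ⁻¹(H) = Φ⁻¹(0.745) = 0.659
Φ⁻¹(FA) = Φ⁻¹(0.108) = -1.237
d' = z(H) − z(FA) = 0.659 − (-1.237) = 1.896

d-prime = 1.90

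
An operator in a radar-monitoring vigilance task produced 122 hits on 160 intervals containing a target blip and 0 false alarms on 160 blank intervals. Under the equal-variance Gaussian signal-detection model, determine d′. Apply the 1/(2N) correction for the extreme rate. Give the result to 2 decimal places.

The false-alarm rate is 0/160 = 0, so apply the 1/(2N) correction: FA → 1/(2·160) = 0.00313.
z(H) = z(0.76250) = 0.714
z(FA) = z(0.00313) = -2.734
d' = 0.714 − (-2.734) = 3.448

d′ = 3.45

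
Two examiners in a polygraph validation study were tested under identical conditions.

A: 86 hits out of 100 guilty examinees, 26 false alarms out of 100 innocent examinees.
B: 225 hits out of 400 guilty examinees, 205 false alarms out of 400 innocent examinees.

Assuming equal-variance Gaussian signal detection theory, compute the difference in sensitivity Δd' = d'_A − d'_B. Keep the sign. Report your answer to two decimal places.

A: z(0.8600) = 1.080, z(0.2600) = -0.643, d' = 1.723
B: z(0.5625) = 0.157, z(0.5125) = 0.031, d' = 0.126
Δd' = d'_A − d'_B = 1.723 − 0.126 = 1.597
A has the higher sensitivity.

Δd' = 1.60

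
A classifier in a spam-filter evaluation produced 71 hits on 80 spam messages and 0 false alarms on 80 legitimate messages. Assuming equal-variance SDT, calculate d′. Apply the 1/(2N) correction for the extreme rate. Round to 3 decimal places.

The false-alarm rate is 0/80 = 0, so apply the 1/(2N) correction: FA → 1/(2·80) = 0.00625.
z(H) = z(0.88750) = 1.2133
z(FA) = z(0.00625) = -2.4977
d' = 1.2133 − (-2.4977) = 3.7110

d′ = 3.711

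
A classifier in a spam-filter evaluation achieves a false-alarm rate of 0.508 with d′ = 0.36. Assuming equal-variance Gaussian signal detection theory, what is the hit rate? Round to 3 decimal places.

hit rate = 0.648

z(false-alarm rate) = z(0.508) = 0.0201
z(H) = z(FA) + d' = 0.0201 + 0.36 = 0.3801
hit rate = Φ(0.3801) = 0.6481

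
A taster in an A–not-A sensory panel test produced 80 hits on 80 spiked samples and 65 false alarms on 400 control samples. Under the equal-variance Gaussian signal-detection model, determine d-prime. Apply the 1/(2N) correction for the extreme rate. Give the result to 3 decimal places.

d-prime = 3.482

The hit rate is 80/80 = 1, so apply the 1/(2N) correction: H → 1 − 1/(2·80) = 0.99375.
z(H) = z(0.99375) = 2.4977
z(FA) = z(0.16250) = -0.9842
d' = 2.4977 − (-0.9842) = 3.4819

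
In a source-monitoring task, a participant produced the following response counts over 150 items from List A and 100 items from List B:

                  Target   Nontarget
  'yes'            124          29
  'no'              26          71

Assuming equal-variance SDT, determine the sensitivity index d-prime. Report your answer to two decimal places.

H = 124/150 = 0.8267
FA = 29/100 = 0.2900
Φ⁻¹(0.8267) = 0.9412, Φ⁻¹(0.2900) = -0.5534
d' = z(H) − z(FA) = 0.9412 − (-0.5534) = 1.4946

d-prime = 1.49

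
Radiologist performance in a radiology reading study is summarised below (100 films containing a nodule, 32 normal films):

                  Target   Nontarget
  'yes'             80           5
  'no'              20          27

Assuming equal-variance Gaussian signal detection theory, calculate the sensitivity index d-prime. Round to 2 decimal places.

d-prime = 1.85

H = 80/100 = 0.8000
FA = 5/32 = 0.1562
z(H) = 0.842
z(FA) = -1.010
d' = z(H) − z(FA) = 0.842 − (-1.010) = 1.852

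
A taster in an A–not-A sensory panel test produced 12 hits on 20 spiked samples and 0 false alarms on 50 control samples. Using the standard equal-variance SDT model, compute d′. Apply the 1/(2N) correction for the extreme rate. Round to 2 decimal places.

d′ = 2.58

The false-alarm rate is 0/50 = 0, so apply the 1/(2N) correction: FA → 1/(2·50) = 0.01000.
z(H) = z(0.60000) = 0.253
z(FA) = z(0.01000) = -2.326
d' = 0.253 − (-2.326) = 2.579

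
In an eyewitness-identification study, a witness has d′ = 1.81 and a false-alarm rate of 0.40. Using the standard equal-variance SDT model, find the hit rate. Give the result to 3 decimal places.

z(false-alarm rate) = z(0.40) = -0.2533
z(H) = z(FA) + d' = -0.2533 + 1.81 = 1.5567
hit rate = Φ(1.5567) = 0.9402

hit rate = 0.940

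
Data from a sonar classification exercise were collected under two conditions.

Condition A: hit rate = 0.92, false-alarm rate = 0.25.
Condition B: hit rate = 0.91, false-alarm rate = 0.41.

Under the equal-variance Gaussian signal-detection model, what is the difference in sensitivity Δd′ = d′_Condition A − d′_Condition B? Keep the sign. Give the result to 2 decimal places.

Δd′ = 0.51

Condition A: z(0.92) = 1.405, z(0.25) = -0.674, d' = 2.079
Condition B: z(0.91) = 1.341, z(0.41) = -0.228, d' = 1.569
Δd' = d'_Condition A − d'_Condition B = 2.079 − 1.569 = 0.510
Condition A has the higher sensitivity.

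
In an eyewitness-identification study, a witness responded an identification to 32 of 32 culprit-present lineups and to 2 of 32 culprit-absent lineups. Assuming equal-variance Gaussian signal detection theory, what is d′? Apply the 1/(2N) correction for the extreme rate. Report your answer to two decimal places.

d′ = 3.69

The hit rate is 32/32 = 1, so apply the 1/(2N) correction: H → 1 − 1/(2·32) = 0.98438.
z(H) = z(0.98438) = 2.154
z(FA) = z(0.06250) = -1.534
d' = 2.154 − (-1.534) = 3.688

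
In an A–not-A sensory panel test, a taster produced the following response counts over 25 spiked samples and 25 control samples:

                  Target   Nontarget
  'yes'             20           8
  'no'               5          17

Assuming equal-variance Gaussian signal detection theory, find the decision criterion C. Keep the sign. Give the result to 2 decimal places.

C = -0.19

H = 20/25 = 0.8000
FA = 8/25 = 0.3200
z(H) = z(0.8000) = 0.8416
z(FA) = z(0.3200) = -0.4677
c = −½·[z(H) + z(FA)] = −0.5 × (0.8416 + (-0.4677)) = -0.18695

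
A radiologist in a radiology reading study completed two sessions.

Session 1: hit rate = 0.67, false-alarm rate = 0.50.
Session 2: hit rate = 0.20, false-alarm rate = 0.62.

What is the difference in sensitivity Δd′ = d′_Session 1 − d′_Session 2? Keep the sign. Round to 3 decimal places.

Δd′ = 1.587

Session 1: z(0.67) = 0.4399, z(0.50) = 0.0000, d' = 0.4399
Session 2: z(0.20) = -0.8416, z(0.62) = 0.3055, d' = -1.1471
Δd' = d'_Session 1 − d'_Session 2 = 0.4399 − (-1.1471) = 1.5870
Session 1 has the higher sensitivity.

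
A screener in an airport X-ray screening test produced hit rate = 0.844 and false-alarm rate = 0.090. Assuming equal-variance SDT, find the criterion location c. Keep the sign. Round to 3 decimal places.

Φ⁻¹(H) = 1.0110
Φ⁻¹(FA) = -1.3408
c = −½·[z(H) + z(FA)] = −0.5 × (1.0110 + (-1.3408)) = 0.1649
c > 0: the screener has a conservative response bias.

c = 0.165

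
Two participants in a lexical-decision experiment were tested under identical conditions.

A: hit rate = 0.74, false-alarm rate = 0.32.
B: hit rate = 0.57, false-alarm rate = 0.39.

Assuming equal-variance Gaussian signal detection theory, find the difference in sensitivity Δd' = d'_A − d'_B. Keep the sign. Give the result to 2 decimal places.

A: z(0.74) = 0.643, z(0.32) = -0.468, d' = 1.111
B: z(0.57) = 0.176, z(0.39) = -0.279, d' = 0.455
Δd' = d'_A − d'_B = 1.111 − 0.455 = 0.656
A has the higher sensitivity.

Δd' = 0.66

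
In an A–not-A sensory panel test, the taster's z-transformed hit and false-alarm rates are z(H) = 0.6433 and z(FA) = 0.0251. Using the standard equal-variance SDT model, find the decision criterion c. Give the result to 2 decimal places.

c = −½·[z(H) + z(FA)] = −½·(0.6433 + 0.0251) = -0.3342
c < 0: the taster has a liberal response bias.

c = -0.33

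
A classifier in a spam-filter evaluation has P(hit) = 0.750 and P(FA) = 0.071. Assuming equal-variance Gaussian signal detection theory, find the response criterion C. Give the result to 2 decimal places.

z(H) = z(0.750) = 0.674
z(FA) = z(0.071) = -1.468
c = −½·[z(H) + z(FA)] = −0.5 × (0.674 + (-1.468)) = 0.397
c > 0: the classifier has a conservative response bias.

C = 0.40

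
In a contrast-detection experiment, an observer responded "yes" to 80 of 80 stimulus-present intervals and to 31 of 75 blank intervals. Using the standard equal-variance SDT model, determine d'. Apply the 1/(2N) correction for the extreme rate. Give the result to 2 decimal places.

d' = 2.72

The hit rate is 80/80 = 1, so apply the 1/(2N) correction: H → 1 − 1/(2·80) = 0.99375.
z(H) = z(0.99375) = 2.498
z(FA) = z(0.41333) = -0.219
d' = 2.498 − (-0.219) = 2.717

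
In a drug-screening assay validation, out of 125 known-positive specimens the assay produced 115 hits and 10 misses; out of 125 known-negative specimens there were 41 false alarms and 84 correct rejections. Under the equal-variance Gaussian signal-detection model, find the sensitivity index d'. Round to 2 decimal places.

d' = 1.85

H = 115/125 = 0.9200
FA = 41/125 = 0.3280
z(H) = 1.405
z(FA) = -0.445
d' = z(H) − z(FA) = 1.405 − (-0.445) = 1.850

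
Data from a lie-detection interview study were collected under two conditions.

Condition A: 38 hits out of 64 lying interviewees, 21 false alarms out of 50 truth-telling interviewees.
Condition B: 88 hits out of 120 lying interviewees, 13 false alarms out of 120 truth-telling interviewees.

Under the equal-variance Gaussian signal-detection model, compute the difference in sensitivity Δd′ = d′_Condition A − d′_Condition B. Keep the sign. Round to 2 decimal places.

Δd′ = -1.42

Condition A: z(0.5938) = 0.237, z(0.4200) = -0.202, d' = 0.439
Condition B: z(0.7333) = 0.623, z(0.1083) = -1.236, d' = 1.859
Δd' = d'_Condition A − d'_Condition B = 0.439 − 1.859 = -1.420
Condition B has the higher sensitivity.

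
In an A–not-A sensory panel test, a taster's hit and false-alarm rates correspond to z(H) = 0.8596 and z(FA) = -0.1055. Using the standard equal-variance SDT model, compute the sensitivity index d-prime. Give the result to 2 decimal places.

d' = z(H) − z(FA) = 0.8596 − (-0.1055) = 0.9651

d-prime = 0.97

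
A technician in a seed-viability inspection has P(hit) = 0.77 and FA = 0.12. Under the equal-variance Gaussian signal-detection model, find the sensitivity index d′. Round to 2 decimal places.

Φ⁻¹(H) = 0.7388
Φ⁻¹(FA) = -1.1750
d' = z(H) − z(FA) = 0.7388 − (-1.1750) = 1.9138

d′ = 1.91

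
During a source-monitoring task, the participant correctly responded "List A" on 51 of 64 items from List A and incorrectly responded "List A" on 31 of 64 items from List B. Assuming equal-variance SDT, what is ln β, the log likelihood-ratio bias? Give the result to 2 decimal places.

ln β = -0.34

H = 51/64 = 0.7969
FA = 31/64 = 0.4844
Φ⁻¹(H) = 0.831
Φ⁻¹(FA) = -0.039
ln β = −½·[z(H)² − z(FA)²] = −0.5 × (0.691 − 0.002) = -0.3445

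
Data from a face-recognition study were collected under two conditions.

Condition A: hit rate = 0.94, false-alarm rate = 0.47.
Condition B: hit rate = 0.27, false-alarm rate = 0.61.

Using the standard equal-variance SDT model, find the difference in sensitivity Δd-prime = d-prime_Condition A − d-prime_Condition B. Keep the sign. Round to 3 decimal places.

Condition A: z(0.94) = 1.5548, z(0.47) = -0.0753, d' = 1.6301
Condition B: z(0.27) = -0.6128, z(0.61) = 0.2793, d' = -0.8921
Δd' = d'_Condition A − d'_Condition B = 1.6301 − (-0.8921) = 2.5222
Condition A has the higher sensitivity.

Δd-prime = 2.522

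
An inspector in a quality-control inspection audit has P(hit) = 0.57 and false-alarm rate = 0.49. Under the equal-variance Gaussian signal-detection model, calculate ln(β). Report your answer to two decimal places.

ln β = -0.02

z(H) = z(0.57) = 0.176
z(FA) = z(0.49) = -0.025
ln β = −½·[z(H)² − z(FA)²] = −0.5 × (0.031 − 0.001) = -0.015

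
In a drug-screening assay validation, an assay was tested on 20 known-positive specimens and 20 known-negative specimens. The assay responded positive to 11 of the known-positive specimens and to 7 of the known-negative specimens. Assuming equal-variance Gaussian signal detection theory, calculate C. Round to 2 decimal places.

H = 11/20 = 0.5500
FA = 7/20 = 0.3500
Φ⁻¹(H) = Φ⁻¹(0.5500) = 0.1257
Φ⁻¹(FA) = Φ⁻¹(0.3500) = -0.3853
c = −½·[z(H) + z(FA)] = −0.5 × (0.1257 + (-0.3853)) = 0.1298

C = 0.13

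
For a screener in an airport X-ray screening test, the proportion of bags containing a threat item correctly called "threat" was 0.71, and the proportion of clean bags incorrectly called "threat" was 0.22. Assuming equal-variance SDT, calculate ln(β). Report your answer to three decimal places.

z(H) = z(0.71) = 0.5534
z(FA) = z(0.22) = -0.7722
ln β = −½·[z(H)² − z(FA)²] = −0.5 × (0.3063 − 0.5963) = 0.1450

ln β = 0.145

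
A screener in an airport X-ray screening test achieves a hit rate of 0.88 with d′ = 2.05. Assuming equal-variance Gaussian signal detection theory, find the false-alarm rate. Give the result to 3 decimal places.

z(hit rate) = z(0.88) = 1.1750
z(FA) = z(H) − d' = 1.1750 − 2.05 = -0.8750
false-alarm rate = Φ(-0.8750) = 0.1908

false-alarm rate = 0.191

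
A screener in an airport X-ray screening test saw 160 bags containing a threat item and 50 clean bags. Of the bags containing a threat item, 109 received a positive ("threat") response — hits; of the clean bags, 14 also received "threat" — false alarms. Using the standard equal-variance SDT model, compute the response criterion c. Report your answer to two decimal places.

c = 0.06

H = 109/160 = 0.6813
FA = 14/50 = 0.2800
z(H) = 0.471
z(FA) = -0.583
c = −½·[z(H) + z(FA)] = −0.5 × (0.471 + (-0.583)) = 0.056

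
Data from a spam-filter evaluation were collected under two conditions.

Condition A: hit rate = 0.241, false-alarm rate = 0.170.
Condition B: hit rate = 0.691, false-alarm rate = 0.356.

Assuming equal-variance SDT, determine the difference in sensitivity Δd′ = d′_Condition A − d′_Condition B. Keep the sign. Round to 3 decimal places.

Δd′ = -0.617

Condition A: z(0.241) = -0.7031, z(0.170) = -0.9542, d' = 0.2511
Condition B: z(0.691) = 0.4987, z(0.356) = -0.3692, d' = 0.8679
Δd' = d'_Condition A − d'_Condition B = 0.2511 − 0.8679 = -0.6168
Condition B has the higher sensitivity.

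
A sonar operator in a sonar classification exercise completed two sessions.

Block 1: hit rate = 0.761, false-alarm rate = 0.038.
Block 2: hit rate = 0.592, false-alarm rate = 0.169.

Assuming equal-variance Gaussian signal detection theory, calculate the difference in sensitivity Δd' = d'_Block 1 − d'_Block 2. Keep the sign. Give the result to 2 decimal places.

Δd' = 1.29

Block 1: z(0.761) = 0.710, z(0.038) = -1.774, d' = 2.484
Block 2: z(0.592) = 0.233, z(0.169) = -0.958, d' = 1.191
Δd' = d'_Block 1 − d'_Block 2 = 2.484 − 1.191 = 1.293
Block 1 has the higher sensitivity.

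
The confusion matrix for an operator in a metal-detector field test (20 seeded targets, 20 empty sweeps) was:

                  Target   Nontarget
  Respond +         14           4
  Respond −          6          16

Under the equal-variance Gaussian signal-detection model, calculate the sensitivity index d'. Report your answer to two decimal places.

d' = 1.37

H = 14/20 = 0.7000
FA = 4/20 = 0.2000
Φ⁻¹(H) = Φ⁻¹(0.7000) = 0.524
Φ⁻¹(FA) = Φ⁻¹(0.2000) = -0.842
d' = z(H) − z(FA) = 0.524 − (-0.842) = 1.366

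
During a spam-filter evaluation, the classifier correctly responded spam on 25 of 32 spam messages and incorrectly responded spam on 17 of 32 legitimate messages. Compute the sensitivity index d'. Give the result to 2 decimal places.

H = 25/32 = 0.7812
FA = 17/32 = 0.5312
z(H) = z(0.7812) = 0.776
z(FA) = z(0.5312) = 0.078
d' = z(H) − z(FA) = 0.776 − 0.078 = 0.698

d' = 0.70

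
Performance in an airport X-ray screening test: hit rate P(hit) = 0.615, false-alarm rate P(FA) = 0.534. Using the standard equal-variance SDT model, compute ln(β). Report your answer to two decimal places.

ln β = -0.04

Φ⁻¹(H) = Φ⁻¹(0.615) = 0.292
Φ⁻¹(FA) = Φ⁻¹(0.534) = 0.085
ln β = −½·[z(H)² − z(FA)²] = −0.5 × (0.085 − 0.007) = -0.039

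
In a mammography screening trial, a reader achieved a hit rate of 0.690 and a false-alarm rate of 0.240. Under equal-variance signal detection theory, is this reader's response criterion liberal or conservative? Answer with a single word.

conservative

z(H) = 0.496, z(FA) = -0.706
c = −½·(z(H) + z(FA)) = 0.105
c > 0 → conservative criterion (biased toward responding “no”).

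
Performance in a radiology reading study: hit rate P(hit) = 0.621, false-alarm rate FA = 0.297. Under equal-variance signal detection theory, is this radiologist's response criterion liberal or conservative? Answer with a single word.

z(H) = 0.308, z(FA) = -0.533
c = −½·(z(H) + z(FA)) = 0.1125
c > 0 → conservative criterion (biased toward responding “no”).

conservative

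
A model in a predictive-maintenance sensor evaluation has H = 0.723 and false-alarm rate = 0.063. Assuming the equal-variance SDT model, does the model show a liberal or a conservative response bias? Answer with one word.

conservative

z(H) = 0.592, z(FA) = -1.530
c = −½·(z(H) + z(FA)) = 0.469
c > 0 → conservative criterion (biased toward responding “no”).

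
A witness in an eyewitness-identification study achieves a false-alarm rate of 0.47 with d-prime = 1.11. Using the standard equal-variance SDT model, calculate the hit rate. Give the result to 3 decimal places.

hit rate = 0.850

z(false-alarm rate) = z(0.47) = -0.0753
z(H) = z(FA) + d' = -0.0753 + 1.11 = 1.0347
hit rate = Φ(1.0347) = 0.8496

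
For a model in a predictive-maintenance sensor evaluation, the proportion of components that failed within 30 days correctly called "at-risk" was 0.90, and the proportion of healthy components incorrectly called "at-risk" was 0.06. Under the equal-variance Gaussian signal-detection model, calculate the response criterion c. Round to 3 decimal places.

c = 0.137

z(H) = z(0.90) = 1.2816
z(FA) = z(0.06) = -1.5548
c = −½·[z(H) + z(FA)] = −0.5 × (1.2816 + (-1.5548)) = 0.1366
c > 0: the model has a conservative response bias.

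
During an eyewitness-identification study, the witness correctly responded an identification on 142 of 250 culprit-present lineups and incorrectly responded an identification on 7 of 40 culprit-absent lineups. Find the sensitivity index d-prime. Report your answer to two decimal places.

d-prime = 1.11

H = 142/250 = 0.5680
FA = 7/40 = 0.1750
z(H) = z(0.5680) = 0.171
z(FA) = z(0.1750) = -0.935
d' = z(H) − z(FA) = 0.171 − (-0.935) = 1.106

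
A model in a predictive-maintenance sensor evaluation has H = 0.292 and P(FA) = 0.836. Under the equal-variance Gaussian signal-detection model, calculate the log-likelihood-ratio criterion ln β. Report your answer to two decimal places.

ln β = 0.33

Φ⁻¹(H) = Φ⁻¹(0.292) = -0.548
Φ⁻¹(FA) = Φ⁻¹(0.836) = 0.978
ln β = −½·[z(H)² − z(FA)²] = −0.5 × (0.300 − 0.956) = 0.328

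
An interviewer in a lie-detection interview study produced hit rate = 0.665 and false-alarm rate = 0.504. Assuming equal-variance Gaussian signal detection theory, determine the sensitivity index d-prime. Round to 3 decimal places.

Φ⁻¹(H) = Φ⁻¹(0.665) = 0.4261
Φ⁻¹(FA) = Φ⁻¹(0.504) = 0.0100
d' = z(H) − z(FA) = 0.4261 − 0.0100 = 0.4161

d-prime = 0.416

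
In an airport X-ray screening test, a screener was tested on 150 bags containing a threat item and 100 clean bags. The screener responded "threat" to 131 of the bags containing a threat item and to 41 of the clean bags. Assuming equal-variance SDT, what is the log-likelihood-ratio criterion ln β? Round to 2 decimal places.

H = 131/150 = 0.8733
FA = 41/100 = 0.4100
Φ⁻¹(0.8733) = 1.142, Φ⁻¹(0.4100) = -0.228
ln β = −½·[z(H)² − z(FA)²] = −0.5 × (1.304 − 0.052) = -0.626

ln β = -0.63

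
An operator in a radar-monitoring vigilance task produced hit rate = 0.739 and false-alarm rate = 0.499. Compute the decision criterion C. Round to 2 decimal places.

z(H) = 0.640
z(FA) = -0.003
c = −½·[z(H) + z(FA)] = −0.5 × (0.640 + (-0.003)) = -0.3185

C = -0.32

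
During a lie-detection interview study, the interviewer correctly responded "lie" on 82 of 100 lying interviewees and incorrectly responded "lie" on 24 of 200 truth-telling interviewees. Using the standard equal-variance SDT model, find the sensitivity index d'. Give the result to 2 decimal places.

d' = 2.09

H = 82/100 = 0.8200
FA = 24/200 = 0.1200
z(0.8200) = 0.915, z(0.1200) = -1.175
d' = z(H) − z(FA) = 0.915 − (-1.175) = 2.090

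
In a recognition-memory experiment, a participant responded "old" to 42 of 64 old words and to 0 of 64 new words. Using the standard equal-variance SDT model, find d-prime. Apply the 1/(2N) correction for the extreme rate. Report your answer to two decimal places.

The false-alarm rate is 0/64 = 0, so apply the 1/(2N) correction: FA → 1/(2·64) = 0.00781.
z(H) = z(0.65625) = 0.402
z(FA) = z(0.00781) = -2.418
d' = 0.402 − (-2.418) = 2.820

d-prime = 2.82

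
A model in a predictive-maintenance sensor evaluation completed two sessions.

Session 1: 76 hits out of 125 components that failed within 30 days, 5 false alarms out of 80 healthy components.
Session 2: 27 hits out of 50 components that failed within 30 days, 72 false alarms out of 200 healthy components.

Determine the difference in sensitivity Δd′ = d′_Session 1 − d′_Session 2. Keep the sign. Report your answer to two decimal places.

Δd′ = 1.35

Session 1: z(0.6080) = 0.274, z(0.0625) = -1.534, d' = 1.808
Session 2: z(0.5400) = 0.100, z(0.3600) = -0.358, d' = 0.458
Δd' = d'_Session 1 − d'_Session 2 = 1.808 − 0.458 = 1.350
Session 1 has the higher sensitivity.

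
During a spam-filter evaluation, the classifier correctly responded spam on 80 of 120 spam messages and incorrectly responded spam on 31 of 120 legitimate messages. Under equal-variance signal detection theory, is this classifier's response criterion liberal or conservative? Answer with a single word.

conservative

z(H) = 0.431, z(FA) = -0.648
c = −½·(z(H) + z(FA)) = 0.1085
c > 0 → conservative criterion (biased toward responding “no”).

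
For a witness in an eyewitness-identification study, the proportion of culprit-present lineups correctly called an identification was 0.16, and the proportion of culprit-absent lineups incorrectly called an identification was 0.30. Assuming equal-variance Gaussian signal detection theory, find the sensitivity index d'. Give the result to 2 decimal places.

z(0.16) = -0.9945, z(0.30) = -0.5244
d' = z(H) − z(FA) = -0.9945 − (-0.5244) = -0.4701

d' = -0.47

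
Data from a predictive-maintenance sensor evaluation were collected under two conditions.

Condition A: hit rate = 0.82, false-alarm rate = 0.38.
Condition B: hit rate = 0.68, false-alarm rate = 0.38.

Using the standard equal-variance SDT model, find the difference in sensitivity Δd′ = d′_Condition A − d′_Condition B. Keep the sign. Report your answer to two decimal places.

Δd′ = 0.45

Condition A: z(0.82) = 0.915, z(0.38) = -0.305, d' = 1.220
Condition B: z(0.68) = 0.468, z(0.38) = -0.305, d' = 0.773
Δd' = d'_Condition A − d'_Condition B = 1.220 − 0.773 = 0.447
Condition A has the higher sensitivity.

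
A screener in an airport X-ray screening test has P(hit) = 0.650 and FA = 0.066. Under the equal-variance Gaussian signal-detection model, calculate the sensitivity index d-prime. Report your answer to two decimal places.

z(H) = z(0.650) = 0.385
z(FA) = z(0.066) = -1.506
d' = z(H) − z(FA) = 0.385 − (-1.506) = 1.891

d-prime = 1.89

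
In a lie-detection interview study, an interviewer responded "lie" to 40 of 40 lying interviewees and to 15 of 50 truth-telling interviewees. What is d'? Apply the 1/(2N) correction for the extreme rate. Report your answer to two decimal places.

The hit rate is 40/40 = 1, so apply the 1/(2N) correction: H → 1 − 1/(2·40) = 0.98750.
z(H) = z(0.98750) = 2.241
z(FA) = z(0.30000) = -0.524
d' = 2.241 − (-0.524) = 2.765

d' = 2.77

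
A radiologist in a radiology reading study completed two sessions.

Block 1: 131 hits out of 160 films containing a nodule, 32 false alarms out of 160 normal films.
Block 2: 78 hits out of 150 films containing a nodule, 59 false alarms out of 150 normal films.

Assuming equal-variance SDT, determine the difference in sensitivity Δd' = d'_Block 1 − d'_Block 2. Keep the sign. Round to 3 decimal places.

Δd' = 1.431

Block 1: z(0.8187) = 0.9104, z(0.2000) = -0.8416, d' = 1.7520
Block 2: z(0.5200) = 0.0502, z(0.3933) = -0.2707, d' = 0.3209
Δd' = d'_Block 1 − d'_Block 2 = 1.7520 − 0.3209 = 1.4311
Block 1 has the higher sensitivity.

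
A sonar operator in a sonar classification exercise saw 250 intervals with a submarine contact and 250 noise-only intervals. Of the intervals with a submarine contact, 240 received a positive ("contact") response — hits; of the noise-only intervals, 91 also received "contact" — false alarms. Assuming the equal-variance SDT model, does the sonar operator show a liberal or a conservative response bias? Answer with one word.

liberal

z(H) = 1.751, z(FA) = -0.348
c = −½·(z(H) + z(FA)) = -0.7015
c < 0 → liberal criterion (biased toward responding “yes”).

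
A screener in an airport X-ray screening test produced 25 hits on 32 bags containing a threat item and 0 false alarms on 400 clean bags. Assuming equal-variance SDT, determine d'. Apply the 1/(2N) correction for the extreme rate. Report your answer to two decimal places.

d' = 3.80

The false-alarm rate is 0/400 = 0, so apply the 1/(2N) correction: FA → 1/(2·400) = 0.00125.
z(H) = z(0.78125) = 0.776
z(FA) = z(0.00125) = -3.023
d' = 0.776 − (-3.023) = 3.799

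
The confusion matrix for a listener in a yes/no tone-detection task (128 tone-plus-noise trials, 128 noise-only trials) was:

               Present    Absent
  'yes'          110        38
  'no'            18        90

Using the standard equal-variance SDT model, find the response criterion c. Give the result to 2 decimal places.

c = -0.27

H = 110/128 = 0.8594
FA = 38/128 = 0.2969
z(H) = 1.0776
z(FA) = -0.5333
c = −½·[z(H) + z(FA)] = −0.5 × (1.0776 + (-0.5333)) = -0.27215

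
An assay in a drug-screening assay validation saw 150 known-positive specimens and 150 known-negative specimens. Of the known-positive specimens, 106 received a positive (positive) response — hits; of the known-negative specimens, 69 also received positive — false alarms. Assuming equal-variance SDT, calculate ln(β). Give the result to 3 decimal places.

ln β = -0.143

H = 106/150 = 0.7067
FA = 69/150 = 0.4600
z(0.7067) = 0.5438, z(0.4600) = -0.1004
ln β = −½·[z(H)² − z(FA)²] = −0.5 × (0.2957 − 0.0101) = -0.1428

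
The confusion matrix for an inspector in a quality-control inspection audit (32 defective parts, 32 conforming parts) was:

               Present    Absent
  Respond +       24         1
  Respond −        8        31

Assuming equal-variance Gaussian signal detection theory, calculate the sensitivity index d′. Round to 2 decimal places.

d′ = 2.54

H = 24/32 = 0.7500
FA = 1/32 = 0.0312
z(H) = z(0.7500) = 0.674
z(FA) = z(0.0312) = -1.863
d' = z(H) − z(FA) = 0.674 − (-1.863) = 2.537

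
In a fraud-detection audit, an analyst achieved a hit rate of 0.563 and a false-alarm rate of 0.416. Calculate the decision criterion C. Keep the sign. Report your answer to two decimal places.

C = 0.03

z(H) = z(0.563) = 0.159
z(FA) = z(0.416) = -0.212
c = −½·[z(H) + z(FA)] = −0.5 × (0.159 + (-0.212)) = 0.0265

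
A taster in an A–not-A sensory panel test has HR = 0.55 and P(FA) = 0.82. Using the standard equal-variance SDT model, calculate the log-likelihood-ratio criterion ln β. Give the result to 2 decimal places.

ln β = 0.41

z(H) = 0.126
z(FA) = 0.915
ln β = −½·[z(H)² − z(FA)²] = −0.5 × (0.016 − 0.837) = 0.4105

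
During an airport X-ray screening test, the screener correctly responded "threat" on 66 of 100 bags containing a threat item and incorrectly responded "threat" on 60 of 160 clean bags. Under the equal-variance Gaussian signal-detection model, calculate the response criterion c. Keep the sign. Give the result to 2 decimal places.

H = 66/100 = 0.6600
FA = 60/160 = 0.3750
Φ⁻¹(H) = 0.4125
Φ⁻¹(FA) = -0.3186
c = −½·[z(H) + z(FA)] = −0.5 × (0.4125 + (-0.3186)) = -0.04695

c = -0.05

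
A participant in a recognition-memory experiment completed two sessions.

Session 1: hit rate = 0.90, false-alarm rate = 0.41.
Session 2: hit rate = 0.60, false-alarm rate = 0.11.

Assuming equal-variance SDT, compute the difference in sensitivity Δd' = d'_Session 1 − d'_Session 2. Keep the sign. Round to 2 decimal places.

Δd' = 0.03

Session 1: z(0.90) = 1.282, z(0.41) = -0.228, d' = 1.510
Session 2: z(0.60) = 0.253, z(0.11) = -1.227, d' = 1.480
Δd' = d'_Session 1 − d'_Session 2 = 1.510 − 1.480 = 0.030
Session 1 has the higher sensitivity.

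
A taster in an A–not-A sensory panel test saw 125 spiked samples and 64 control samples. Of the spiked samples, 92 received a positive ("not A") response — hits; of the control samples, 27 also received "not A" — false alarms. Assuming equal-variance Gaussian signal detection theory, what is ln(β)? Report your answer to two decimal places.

ln β = -0.18

H = 92/125 = 0.7360
FA = 27/64 = 0.4219
z(0.7360) = 0.631, z(0.4219) = -0.197
ln β = −½·[z(H)² − z(FA)²] = −0.5 × (0.398 − 0.039) = -0.1795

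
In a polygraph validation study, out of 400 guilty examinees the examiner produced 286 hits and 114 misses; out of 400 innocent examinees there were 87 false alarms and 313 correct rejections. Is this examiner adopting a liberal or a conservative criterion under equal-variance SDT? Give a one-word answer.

z(H) = 0.568, z(FA) = -0.781
c = −½·(z(H) + z(FA)) = 0.1065
c > 0 → conservative criterion (biased toward responding “no”).

conservative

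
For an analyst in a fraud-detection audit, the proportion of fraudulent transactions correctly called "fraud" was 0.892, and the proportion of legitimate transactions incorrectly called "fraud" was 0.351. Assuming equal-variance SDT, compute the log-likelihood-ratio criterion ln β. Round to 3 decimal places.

ln β = -0.692

z(0.892) = 1.2372, z(0.351) = -0.3826
ln β = −½·[z(H)² − z(FA)²] = −0.5 × (1.5307 − 0.1464) = -0.69215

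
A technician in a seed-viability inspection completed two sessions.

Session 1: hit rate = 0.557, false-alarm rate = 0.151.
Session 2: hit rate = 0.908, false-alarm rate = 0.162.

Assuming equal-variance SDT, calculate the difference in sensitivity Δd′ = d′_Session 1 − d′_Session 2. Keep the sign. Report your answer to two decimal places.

Δd′ = -1.14

Session 1: z(0.557) = 0.143, z(0.151) = -1.032, d' = 1.175
Session 2: z(0.908) = 1.329, z(0.162) = -0.986, d' = 2.315
Δd' = d'_Session 1 − d'_Session 2 = 1.175 − 2.315 = -1.140
Session 2 has the higher sensitivity.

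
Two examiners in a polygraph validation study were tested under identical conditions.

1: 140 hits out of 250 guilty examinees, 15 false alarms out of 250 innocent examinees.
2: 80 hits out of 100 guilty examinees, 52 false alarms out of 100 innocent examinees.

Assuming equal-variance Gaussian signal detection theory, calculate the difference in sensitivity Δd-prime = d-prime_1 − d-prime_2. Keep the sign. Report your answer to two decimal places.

1: z(0.5600) = 0.151, z(0.0600) = -1.555, d' = 1.706
2: z(0.8000) = 0.842, z(0.5200) = 0.050, d' = 0.792
Δd' = d'_1 − d'_2 = 1.706 − 0.792 = 0.914
1 has the higher sensitivity.

Δd-prime = 0.91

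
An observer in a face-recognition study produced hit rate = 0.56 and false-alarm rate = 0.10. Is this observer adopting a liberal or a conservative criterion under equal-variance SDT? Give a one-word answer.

conservative

z(H) = 0.151, z(FA) = -1.282
c = −½·(z(H) + z(FA)) = 0.5655
c > 0 → conservative criterion (biased toward responding “no”).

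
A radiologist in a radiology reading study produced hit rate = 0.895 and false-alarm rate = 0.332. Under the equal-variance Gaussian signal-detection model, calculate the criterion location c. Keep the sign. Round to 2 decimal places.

Φ⁻¹(H) = Φ⁻¹(0.895) = 1.2536
Φ⁻¹(FA) = Φ⁻¹(0.332) = -0.4344
c = −½·[z(H) + z(FA)] = −0.5 × (1.2536 + (-0.4344)) = -0.4096
c < 0: the radiologist has a liberal response bias.

c = -0.41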